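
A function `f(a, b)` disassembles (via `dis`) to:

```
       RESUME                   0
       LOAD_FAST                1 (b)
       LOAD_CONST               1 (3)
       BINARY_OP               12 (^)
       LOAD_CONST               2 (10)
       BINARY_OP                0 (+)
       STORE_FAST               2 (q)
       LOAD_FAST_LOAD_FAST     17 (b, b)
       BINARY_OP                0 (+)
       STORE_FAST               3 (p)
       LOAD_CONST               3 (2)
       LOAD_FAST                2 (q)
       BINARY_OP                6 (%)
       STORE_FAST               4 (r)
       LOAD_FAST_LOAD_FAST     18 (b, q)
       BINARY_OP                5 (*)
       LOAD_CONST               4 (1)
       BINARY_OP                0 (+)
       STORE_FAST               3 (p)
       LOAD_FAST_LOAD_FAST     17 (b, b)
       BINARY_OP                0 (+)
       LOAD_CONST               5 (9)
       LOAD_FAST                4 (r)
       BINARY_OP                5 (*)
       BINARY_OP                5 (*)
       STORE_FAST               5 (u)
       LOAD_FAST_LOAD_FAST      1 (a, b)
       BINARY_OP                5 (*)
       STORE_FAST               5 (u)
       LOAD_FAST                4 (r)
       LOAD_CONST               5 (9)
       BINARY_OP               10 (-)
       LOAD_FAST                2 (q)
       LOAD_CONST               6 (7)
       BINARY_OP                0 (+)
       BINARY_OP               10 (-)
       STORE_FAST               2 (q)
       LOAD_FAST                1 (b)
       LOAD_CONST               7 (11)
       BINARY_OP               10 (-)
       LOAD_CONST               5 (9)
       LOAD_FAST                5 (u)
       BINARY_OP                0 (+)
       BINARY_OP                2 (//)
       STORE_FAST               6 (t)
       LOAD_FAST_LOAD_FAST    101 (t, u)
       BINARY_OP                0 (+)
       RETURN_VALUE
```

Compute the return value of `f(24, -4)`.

LOAD_FAST b → push -4. Stack: [-4]
LOAD_CONST → push 3. Stack: [-4, 3]
BINARY_OP ^ → -4 ^ 3 = -1. Stack: [-1]
LOAD_CONST → push 10. Stack: [-1, 10]
BINARY_OP + → -1 + 10 = 9. Stack: [9]
STORE_FAST q → q=9. Stack: []
LOAD_FAST_LOAD_FAST b,b → push -4,-4. Stack: [-4, -4]
BINARY_OP + → -4 + -4 = -8. Stack: [-8]
STORE_FAST p → p=-8. Stack: []
LOAD_CONST → push 2. Stack: [2]
LOAD_FAST q → push 9. Stack: [2, 9]
BINARY_OP % → 2 % 9 = 2. Stack: [2]
STORE_FAST r → r=2. Stack: []
LOAD_FAST_LOAD_FAST b,q → push -4,9. Stack: [-4, 9]
BINARY_OP * → -4 * 9 = -36. Stack: [-36]
LOAD_CONST → push 1. Stack: [-36, 1]
BINARY_OP + → -36 + 1 = -35. Stack: [-35]
STORE_FAST p → p=-35. Stack: []
LOAD_FAST_LOAD_FAST b,b → push -4,-4. Stack: [-4, -4]
BINARY_OP + → -4 + -4 = -8. Stack: [-8]
LOAD_CONST → push 9. Stack: [-8, 9]
LOAD_FAST r → push 2. Stack: [-8, 9, 2]
BINARY_OP * → 9 * 2 = 18. Stack: [-8, 18]
BINARY_OP * → -8 * 18 = -144. Stack: [-144]
STORE_FAST u → u=-144. Stack: []
LOAD_FAST_LOAD_FAST a,b → push 24,-4. Stack: [24, -4]
BINARY_OP * → 24 * -4 = -96. Stack: [-96]
STORE_FAST u → u=-96. Stack: []
LOAD_FAST r → push 2. Stack: [2]
LOAD_CONST → push 9. Stack: [2, 9]
BINARY_OP - → 2 - 9 = -7. Stack: [-7]
LOAD_FAST q → push 9. Stack: [-7, 9]
LOAD_CONST → push 7. Stack: [-7, 9, 7]
BINARY_OP + → 9 + 7 = 16. Stack: [-7, 16]
BINARY_OP - → -7 - 16 = -23. Stack: [-23]
STORE_FAST q → q=-23. Stack: []
LOAD_FAST b → push -4. Stack: [-4]
LOAD_CONST → push 11. Stack: [-4, 11]
BINARY_OP - → -4 - 11 = -15. Stack: [-15]
LOAD_CONST → push 9. Stack: [-15, 9]
LOAD_FAST u → push -96. Stack: [-15, 9, -96]
BINARY_OP + → 9 + -96 = -87. Stack: [-15, -87]
BINARY_OP // → -15 // -87 = 0. Stack: [0]
STORE_FAST t → t=0. Stack: []
LOAD_FAST_LOAD_FAST t,u → push 0,-96. Stack: [0, -96]
BINARY_OP + → 0 + -96 = -96. Stack: [-96]
RETURN_VALUE → return -96.

-96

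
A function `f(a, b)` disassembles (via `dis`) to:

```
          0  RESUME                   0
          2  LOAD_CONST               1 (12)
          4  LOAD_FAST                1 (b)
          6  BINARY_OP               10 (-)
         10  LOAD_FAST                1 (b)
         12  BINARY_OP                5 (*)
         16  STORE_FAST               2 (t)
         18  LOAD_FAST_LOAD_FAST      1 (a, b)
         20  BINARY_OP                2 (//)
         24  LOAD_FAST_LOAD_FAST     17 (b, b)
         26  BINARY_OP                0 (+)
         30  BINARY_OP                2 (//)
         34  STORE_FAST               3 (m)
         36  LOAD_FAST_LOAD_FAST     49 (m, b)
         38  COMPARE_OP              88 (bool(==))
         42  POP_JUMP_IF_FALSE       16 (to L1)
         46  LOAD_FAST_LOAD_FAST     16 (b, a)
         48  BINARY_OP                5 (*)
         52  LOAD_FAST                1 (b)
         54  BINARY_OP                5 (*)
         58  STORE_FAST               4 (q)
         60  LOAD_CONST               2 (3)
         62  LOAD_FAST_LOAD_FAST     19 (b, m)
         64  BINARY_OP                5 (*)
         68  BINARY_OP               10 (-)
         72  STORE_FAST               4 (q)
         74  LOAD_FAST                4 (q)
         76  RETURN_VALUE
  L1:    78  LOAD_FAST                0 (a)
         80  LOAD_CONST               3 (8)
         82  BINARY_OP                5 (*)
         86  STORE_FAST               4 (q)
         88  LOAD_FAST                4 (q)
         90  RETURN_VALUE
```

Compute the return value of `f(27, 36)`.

216

LOAD_CONST → push 12. Stack: [12]
LOAD_FAST b → push 36. Stack: [12, 36]
BINARY_OP - → 12 - 36 = -24. Stack: [-24]
LOAD_FAST b → push 36. Stack: [-24, 36]
BINARY_OP * → -24 * 36 = -864. Stack: [-864]
STORE_FAST t → t=-864. Stack: []
LOAD_FAST_LOAD_FAST a,b → push 27,36. Stack: [27, 36]
BINARY_OP // → 27 // 36 = 0. Stack: [0]
LOAD_FAST_LOAD_FAST b,b → push 36,36. Stack: [0, 36, 36]
BINARY_OP + → 36 + 36 = 72. Stack: [0, 72]
BINARY_OP // → 0 // 72 = 0. Stack: [0]
STORE_FAST m → m=0. Stack: []
LOAD_FAST_LOAD_FAST m,b → push 0,36. Stack: [0, 36]
COMPARE_OP bool(==) → 0 vs 36 = False. Stack: [False]
POP_JUMP_IF_FALSE → pop False; jump. Stack: []
LOAD_FAST a → push 27. Stack: [27]
LOAD_CONST → push 8. Stack: [27, 8]
BINARY_OP * → 27 * 8 = 216. Stack: [216]
STORE_FAST q → q=216. Stack: []
LOAD_FAST q → push 216. Stack: [216]
RETURN_VALUE → return 216.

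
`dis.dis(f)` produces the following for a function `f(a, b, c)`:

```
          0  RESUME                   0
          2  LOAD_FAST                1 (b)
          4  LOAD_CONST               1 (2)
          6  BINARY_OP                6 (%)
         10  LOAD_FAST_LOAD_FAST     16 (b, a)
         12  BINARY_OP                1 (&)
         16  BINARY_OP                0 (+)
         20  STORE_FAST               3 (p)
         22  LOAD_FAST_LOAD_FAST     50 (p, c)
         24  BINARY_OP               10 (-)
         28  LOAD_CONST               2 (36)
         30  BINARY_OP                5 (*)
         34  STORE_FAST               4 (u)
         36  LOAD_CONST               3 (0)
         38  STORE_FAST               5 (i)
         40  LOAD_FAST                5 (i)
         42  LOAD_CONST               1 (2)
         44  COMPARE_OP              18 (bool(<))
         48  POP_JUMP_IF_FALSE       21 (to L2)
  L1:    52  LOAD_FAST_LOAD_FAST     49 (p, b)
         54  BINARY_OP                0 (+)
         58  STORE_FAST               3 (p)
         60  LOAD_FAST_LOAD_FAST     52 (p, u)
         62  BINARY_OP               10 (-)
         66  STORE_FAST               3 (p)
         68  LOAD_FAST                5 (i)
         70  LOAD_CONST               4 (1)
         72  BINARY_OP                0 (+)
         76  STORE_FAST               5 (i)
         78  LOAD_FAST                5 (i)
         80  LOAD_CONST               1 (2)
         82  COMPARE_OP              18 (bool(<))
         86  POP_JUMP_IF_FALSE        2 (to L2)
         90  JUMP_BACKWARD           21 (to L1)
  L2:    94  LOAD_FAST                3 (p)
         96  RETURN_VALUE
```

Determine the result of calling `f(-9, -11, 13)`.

LOAD_FAST b → push -11. Stack: [-11]
LOAD_CONST → push 2. Stack: [-11, 2]
BINARY_OP % → -11 % 2 = 1. Stack: [1]
LOAD_FAST_LOAD_FAST b,a → push -11,-9. Stack: [1, -11, -9]
BINARY_OP & → -11 & -9 = -11. Stack: [1, -11]
BINARY_OP + → 1 + -11 = -10. Stack: [-10]
STORE_FAST p → p=-10. Stack: []
LOAD_FAST_LOAD_FAST p,c → push -10,13. Stack: [-10, 13]
BINARY_OP - → -10 - 13 = -23. Stack: [-23]
LOAD_CONST → push 36. Stack: [-23, 36]
BINARY_OP * → -23 * 36 = -828. Stack: [-828]
STORE_FAST u → u=-828. Stack: []
LOAD_CONST → push 0. Stack: [0]
STORE_FAST i → i=0. Stack: []
LOAD_FAST i → push 0. Stack: [0]
LOAD_CONST → push 2. Stack: [0, 2]
COMPARE_OP bool(<) → 0 vs 2 = True. Stack: [True]
POP_JUMP_IF_FALSE → pop True; no jump. Stack: []
LOAD_FAST_LOAD_FAST p,b → push -10,-11. Stack: [-10, -11]
BINARY_OP + → -10 + -11 = -21. Stack: [-21]
STORE_FAST p → p=-21. Stack: []
LOAD_FAST_LOAD_FAST p,u → push -21,-828. Stack: [-21, -828]
BINARY_OP - → -21 - -828 = 807. Stack: [807]
STORE_FAST p → p=807. Stack: []
LOAD_FAST i → push 0. Stack: [0]
LOAD_CONST → push 1. Stack: [0, 1]
BINARY_OP + → 0 + 1 = 1. Stack: [1]
STORE_FAST i → i=1. Stack: []
LOAD_FAST i → push 1. Stack: [1]
LOAD_CONST → push 2. Stack: [1, 2]
COMPARE_OP bool(<) → 1 vs 2 = True. Stack: [True]
POP_JUMP_IF_FALSE → pop True; no jump. Stack: []
LOAD_FAST_LOAD_FAST p,b → push 807,-11. Stack: [807, -11]
BINARY_OP + → 807 + -11 = 796. Stack: [796]
STORE_FAST p → p=796. Stack: []
LOAD_FAST_LOAD_FAST p,u → push 796,-828. Stack: [796, -828]
BINARY_OP - → 796 - -828 = 1624. Stack: [1624]
STORE_FAST p → p=1624. Stack: []
LOAD_FAST i → push 1. Stack: [1]
LOAD_CONST → push 1. Stack: [1, 1]
BINARY_OP + → 1 + 1 = 2. Stack: [2]
STORE_FAST i → i=2. Stack: []
LOAD_FAST i → push 2. Stack: [2]
LOAD_CONST → push 2. Stack: [2, 2]
COMPARE_OP bool(<) → 2 vs 2 = False. Stack: [False]
POP_JUMP_IF_FALSE → pop False; jump. Stack: []
LOAD_FAST p → push 1624. Stack: [1624]
RETURN_VALUE → return 1624.

1624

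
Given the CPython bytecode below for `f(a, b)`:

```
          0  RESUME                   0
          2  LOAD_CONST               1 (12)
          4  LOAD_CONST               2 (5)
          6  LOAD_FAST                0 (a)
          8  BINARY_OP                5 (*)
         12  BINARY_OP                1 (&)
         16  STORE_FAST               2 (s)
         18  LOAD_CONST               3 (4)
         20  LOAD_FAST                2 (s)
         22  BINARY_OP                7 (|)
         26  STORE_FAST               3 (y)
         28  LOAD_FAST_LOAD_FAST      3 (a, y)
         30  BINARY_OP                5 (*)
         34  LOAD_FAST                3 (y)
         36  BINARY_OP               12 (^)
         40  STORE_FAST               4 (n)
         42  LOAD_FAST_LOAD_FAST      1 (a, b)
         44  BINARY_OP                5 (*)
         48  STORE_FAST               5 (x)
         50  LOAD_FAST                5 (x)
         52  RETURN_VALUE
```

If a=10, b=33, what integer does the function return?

330

LOAD_CONST → push 12. Stack: [12]
LOAD_CONST → push 5. Stack: [12, 5]
LOAD_FAST a → push 10. Stack: [12, 5, 10]
BINARY_OP * → 5 * 10 = 50. Stack: [12, 50]
BINARY_OP & → 12 & 50 = 0. Stack: [0]
STORE_FAST s → s=0. Stack: []
LOAD_CONST → push 4. Stack: [4]
LOAD_FAST s → push 0. Stack: [4, 0]
BINARY_OP | → 4 | 0 = 4. Stack: [4]
STORE_FAST y → y=4. Stack: []
LOAD_FAST_LOAD_FAST a,y → push 10,4. Stack: [10, 4]
BINARY_OP * → 10 * 4 = 40. Stack: [40]
LOAD_FAST y → push 4. Stack: [40, 4]
BINARY_OP ^ → 40 ^ 4 = 44. Stack: [44]
STORE_FAST n → n=44. Stack: []
LOAD_FAST_LOAD_FAST a,b → push 10,33. Stack: [10, 33]
BINARY_OP * → 10 * 33 = 330. Stack: [330]
STORE_FAST x → x=330. Stack: []
LOAD_FAST x → push 330. Stack: [330]
RETURN_VALUE → return 330.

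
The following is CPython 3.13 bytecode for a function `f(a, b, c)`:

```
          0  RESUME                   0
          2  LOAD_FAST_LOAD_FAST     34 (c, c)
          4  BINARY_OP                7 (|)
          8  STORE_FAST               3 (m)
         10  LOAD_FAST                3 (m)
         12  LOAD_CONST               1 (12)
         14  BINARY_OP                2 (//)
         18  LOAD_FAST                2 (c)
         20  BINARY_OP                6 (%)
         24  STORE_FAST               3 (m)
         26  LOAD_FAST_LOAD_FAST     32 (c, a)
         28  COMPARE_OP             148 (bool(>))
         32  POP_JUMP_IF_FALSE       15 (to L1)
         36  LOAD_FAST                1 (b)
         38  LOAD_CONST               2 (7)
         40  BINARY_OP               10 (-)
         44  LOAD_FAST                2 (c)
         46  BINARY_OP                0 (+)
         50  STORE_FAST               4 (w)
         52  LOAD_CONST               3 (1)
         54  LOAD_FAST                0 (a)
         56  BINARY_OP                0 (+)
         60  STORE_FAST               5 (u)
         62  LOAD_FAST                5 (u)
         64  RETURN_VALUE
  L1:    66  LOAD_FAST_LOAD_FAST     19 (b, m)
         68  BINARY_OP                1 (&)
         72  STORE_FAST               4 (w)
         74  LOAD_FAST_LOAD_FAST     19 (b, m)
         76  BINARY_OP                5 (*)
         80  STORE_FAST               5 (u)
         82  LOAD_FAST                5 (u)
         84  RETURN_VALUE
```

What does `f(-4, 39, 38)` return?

LOAD_FAST_LOAD_FAST c,c → push 38,38. Stack: [38, 38]
BINARY_OP | → 38 | 38 = 38. Stack: [38]
STORE_FAST m → m=38. Stack: []
LOAD_FAST m → push 38. Stack: [38]
LOAD_CONST → push 12. Stack: [38, 12]
BINARY_OP // → 38 // 12 = 3. Stack: [3]
LOAD_FAST c → push 38. Stack: [3, 38]
BINARY_OP % → 3 % 38 = 3. Stack: [3]
STORE_FAST m → m=3. Stack: []
LOAD_FAST_LOAD_FAST c,a → push 38,-4. Stack: [38, -4]
COMPARE_OP bool(>) → 38 vs -4 = True. Stack: [True]
POP_JUMP_IF_FALSE → pop True; no jump. Stack: []
LOAD_FAST b → push 39. Stack: [39]
LOAD_CONST → push 7. Stack: [39, 7]
BINARY_OP - → 39 - 7 = 32. Stack: [32]
LOAD_FAST c → push 38. Stack: [32, 38]
BINARY_OP + → 32 + 38 = 70. Stack: [70]
STORE_FAST w → w=70. Stack: []
LOAD_CONST → push 1. Stack: [1]
LOAD_FAST a → push -4. Stack: [1, -4]
BINARY_OP + → 1 + -4 = -3. Stack: [-3]
STORE_FAST u → u=-3. Stack: []
LOAD_FAST u → push -3. Stack: [-3]
RETURN_VALUE → return -3.

-3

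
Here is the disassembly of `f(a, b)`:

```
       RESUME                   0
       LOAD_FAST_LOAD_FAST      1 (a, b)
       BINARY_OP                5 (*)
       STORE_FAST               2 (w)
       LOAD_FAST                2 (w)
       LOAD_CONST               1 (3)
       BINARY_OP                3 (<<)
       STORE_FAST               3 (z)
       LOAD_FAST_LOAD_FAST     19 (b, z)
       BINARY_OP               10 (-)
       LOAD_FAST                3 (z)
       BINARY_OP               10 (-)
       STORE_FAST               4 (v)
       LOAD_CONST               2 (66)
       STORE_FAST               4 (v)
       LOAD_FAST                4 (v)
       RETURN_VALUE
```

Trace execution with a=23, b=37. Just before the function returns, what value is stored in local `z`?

LOAD_FAST_LOAD_FAST a,b → push 23,37. Stack: [23, 37]
BINARY_OP * → 23 * 37 = 851. Stack: [851]
STORE_FAST w → w=851. Stack: []
LOAD_FAST w → push 851. Stack: [851]
LOAD_CONST → push 3. Stack: [851, 3]
BINARY_OP << → 851 << 3 = 6808. Stack: [6808]
STORE_FAST z → z=6808. Stack: []
LOAD_FAST_LOAD_FAST b,z → push 37,6808. Stack: [37, 6808]
BINARY_OP - → 37 - 6808 = -6771. Stack: [-6771]
LOAD_FAST z → push 6808. Stack: [-6771, 6808]
BINARY_OP - → -6771 - 6808 = -13579. Stack: [-13579]
STORE_FAST v → v=-13579. Stack: []
LOAD_CONST → push 66. Stack: [66]
STORE_FAST v → v=66. Stack: []
LOAD_FAST v → push 66. Stack: [66]
RETURN_VALUE → return 66.

6808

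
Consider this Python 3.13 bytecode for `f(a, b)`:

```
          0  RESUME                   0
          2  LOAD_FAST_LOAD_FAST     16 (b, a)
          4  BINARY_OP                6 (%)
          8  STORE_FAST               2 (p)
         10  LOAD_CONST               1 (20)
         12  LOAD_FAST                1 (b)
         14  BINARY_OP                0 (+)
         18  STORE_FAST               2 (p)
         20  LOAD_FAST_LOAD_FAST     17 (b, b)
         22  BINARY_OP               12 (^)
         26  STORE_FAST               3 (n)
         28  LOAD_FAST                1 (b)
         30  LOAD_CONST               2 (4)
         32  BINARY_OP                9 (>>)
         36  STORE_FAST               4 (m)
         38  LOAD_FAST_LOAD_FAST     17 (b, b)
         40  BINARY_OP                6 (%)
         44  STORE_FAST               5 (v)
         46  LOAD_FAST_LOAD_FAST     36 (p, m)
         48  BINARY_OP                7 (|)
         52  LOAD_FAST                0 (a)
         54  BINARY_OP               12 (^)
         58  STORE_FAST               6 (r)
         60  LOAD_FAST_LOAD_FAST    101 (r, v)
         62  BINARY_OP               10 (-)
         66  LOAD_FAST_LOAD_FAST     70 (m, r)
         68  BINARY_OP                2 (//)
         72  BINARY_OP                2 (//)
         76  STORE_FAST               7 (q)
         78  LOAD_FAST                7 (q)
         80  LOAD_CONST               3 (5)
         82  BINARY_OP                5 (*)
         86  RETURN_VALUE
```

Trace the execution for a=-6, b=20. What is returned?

225

LOAD_FAST_LOAD_FAST b,a → push 20,-6. Stack: [20, -6]
BINARY_OP % → 20 % -6 = -4. Stack: [-4]
STORE_FAST p → p=-4. Stack: []
LOAD_CONST → push 20. Stack: [20]
LOAD_FAST b → push 20. Stack: [20, 20]
BINARY_OP + → 20 + 20 = 40. Stack: [40]
STORE_FAST p → p=40. Stack: []
LOAD_FAST_LOAD_FAST b,b → push 20,20. Stack: [20, 20]
BINARY_OP ^ → 20 ^ 20 = 0. Stack: [0]
STORE_FAST n → n=0. Stack: []
LOAD_FAST b → push 20. Stack: [20]
LOAD_CONST → push 4. Stack: [20, 4]
BINARY_OP >> → 20 >> 4 = 1. Stack: [1]
STORE_FAST m → m=1. Stack: []
LOAD_FAST_LOAD_FAST b,b → push 20,20. Stack: [20, 20]
BINARY_OP % → 20 % 20 = 0. Stack: [0]
STORE_FAST v → v=0. Stack: []
LOAD_FAST_LOAD_FAST p,m → push 40,1. Stack: [40, 1]
BINARY_OP | → 40 | 1 = 41. Stack: [41]
LOAD_FAST a → push -6. Stack: [41, -6]
BINARY_OP ^ → 41 ^ -6 = -45. Stack: [-45]
STORE_FAST r → r=-45. Stack: []
LOAD_FAST_LOAD_FAST r,v → push -45,0. Stack: [-45, 0]
BINARY_OP - → -45 - 0 = -45. Stack: [-45]
LOAD_FAST_LOAD_FAST m,r → push 1,-45. Stack: [-45, 1, -45]
BINARY_OP // → 1 // -45 = -1. Stack: [-45, -1]
BINARY_OP // → -45 // -1 = 45. Stack: [45]
STORE_FAST q → q=45. Stack: []
LOAD_FAST q → push 45. Stack: [45]
LOAD_CONST → push 5. Stack: [45, 5]
BINARY_OP * → 45 * 5 = 225. Stack: [225]
RETURN_VALUE → return 225.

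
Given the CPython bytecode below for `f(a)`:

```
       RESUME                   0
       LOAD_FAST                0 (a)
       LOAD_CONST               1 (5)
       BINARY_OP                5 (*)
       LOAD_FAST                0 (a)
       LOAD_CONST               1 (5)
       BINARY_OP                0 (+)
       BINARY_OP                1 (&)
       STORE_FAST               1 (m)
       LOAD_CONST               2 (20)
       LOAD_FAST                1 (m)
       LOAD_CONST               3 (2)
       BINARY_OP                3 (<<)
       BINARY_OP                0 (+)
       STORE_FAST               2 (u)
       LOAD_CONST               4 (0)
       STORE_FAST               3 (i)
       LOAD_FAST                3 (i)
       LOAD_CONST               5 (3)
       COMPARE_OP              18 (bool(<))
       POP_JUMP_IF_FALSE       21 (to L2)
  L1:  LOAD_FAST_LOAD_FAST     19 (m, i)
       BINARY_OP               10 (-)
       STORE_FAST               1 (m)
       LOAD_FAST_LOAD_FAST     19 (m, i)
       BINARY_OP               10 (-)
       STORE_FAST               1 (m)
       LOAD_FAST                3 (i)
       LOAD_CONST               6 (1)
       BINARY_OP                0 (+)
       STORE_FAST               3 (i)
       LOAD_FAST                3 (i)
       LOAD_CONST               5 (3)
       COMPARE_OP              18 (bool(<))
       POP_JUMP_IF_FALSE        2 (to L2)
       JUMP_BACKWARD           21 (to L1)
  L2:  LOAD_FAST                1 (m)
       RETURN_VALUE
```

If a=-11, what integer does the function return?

-62

LOAD_FAST a → push -11
LOAD_CONST → push 5
BINARY_OP * → -11 * 5 = -55
LOAD_FAST a → push -11
LOAD_CONST → push 5
BINARY_OP + → -11 + 5 = -6
BINARY_OP & → -55 & -6 = -56
STORE_FAST m → m=-56
LOAD_CONST → push 20
LOAD_FAST m → push -56
LOAD_CONST → push 2
BINARY_OP << → -56 << 2 = -224
BINARY_OP + → 20 + -224 = -204
STORE_FAST u → u=-204
LOAD_CONST → push 0
STORE_FAST i → i=0
LOAD_FAST i → push 0
LOAD_CONST → push 3
COMPARE_OP bool(<) → 0 vs 3 = True
POP_JUMP_IF_FALSE → pop True; no jump
LOAD_FAST_LOAD_FAST m,i → push -56,0
BINARY_OP - → -56 - 0 = -56
STORE_FAST m → m=-56
LOAD_FAST_LOAD_FAST m,i → push -56,0
BINARY_OP - → -56 - 0 = -56
STORE_FAST m → m=-56
LOAD_FAST i → push 0
LOAD_CONST → push 1
BINARY_OP + → 0 + 1 = 1
STORE_FAST i → i=1
LOAD_FAST i → push 1
LOAD_CONST → push 3
COMPARE_OP bool(<) → 1 vs 3 = True
POP_JUMP_IF_FALSE → pop True; no jump
LOAD_FAST_LOAD_FAST m,i → push -56,1
BINARY_OP - → -56 - 1 = -57
STORE_FAST m → m=-57
LOAD_FAST_LOAD_FAST m,i → push -57,1
BINARY_OP - → -57 - 1 = -58
STORE_FAST m → m=-58
LOAD_FAST i → push 1
LOAD_CONST → push 1
BINARY_OP + → 1 + 1 = 2
STORE_FAST i → i=2
LOAD_FAST i → push 2
LOAD_CONST → push 3
COMPARE_OP bool(<) → 2 vs 3 = True
POP_JUMP_IF_FALSE → pop True; no jump
LOAD_FAST_LOAD_FAST m,i → push -58,2
BINARY_OP - → -58 - 2 = -60
STORE_FAST m → m=-60
LOAD_FAST_LOAD_FAST m,i → push -60,2
BINARY_OP - → -60 - 2 = -62
STORE_FAST m → m=-62
LOAD_FAST i → push 2
LOAD_CONST → push 1
BINARY_OP + → 2 + 1 = 3
STORE_FAST i → i=3
LOAD_FAST i → push 3
LOAD_CONST → push 3
COMPARE_OP bool(<) → 3 vs 3 = False
POP_JUMP_IF_FALSE → pop False; jump
LOAD_FAST m → push -62
RETURN_VALUE → return -62.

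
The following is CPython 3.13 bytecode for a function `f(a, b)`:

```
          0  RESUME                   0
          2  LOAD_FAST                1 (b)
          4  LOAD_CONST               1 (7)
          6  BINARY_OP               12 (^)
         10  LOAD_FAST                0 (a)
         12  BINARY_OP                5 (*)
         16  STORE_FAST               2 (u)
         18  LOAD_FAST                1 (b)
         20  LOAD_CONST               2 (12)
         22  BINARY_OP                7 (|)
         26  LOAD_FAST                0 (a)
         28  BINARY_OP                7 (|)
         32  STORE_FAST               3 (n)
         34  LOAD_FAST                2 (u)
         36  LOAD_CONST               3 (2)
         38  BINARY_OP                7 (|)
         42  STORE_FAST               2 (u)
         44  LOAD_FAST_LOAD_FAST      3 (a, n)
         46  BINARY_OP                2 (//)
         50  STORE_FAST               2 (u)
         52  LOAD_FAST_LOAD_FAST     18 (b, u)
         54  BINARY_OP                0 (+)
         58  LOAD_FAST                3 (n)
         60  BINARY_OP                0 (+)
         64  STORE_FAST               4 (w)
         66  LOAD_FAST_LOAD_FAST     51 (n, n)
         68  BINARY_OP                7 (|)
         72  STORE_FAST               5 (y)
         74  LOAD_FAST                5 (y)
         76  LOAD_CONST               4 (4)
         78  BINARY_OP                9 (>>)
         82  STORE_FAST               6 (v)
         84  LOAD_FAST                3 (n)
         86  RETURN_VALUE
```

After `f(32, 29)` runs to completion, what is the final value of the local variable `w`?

LOAD_FAST b → push 29. Stack: [29]
LOAD_CONST → push 7. Stack: [29, 7]
BINARY_OP ^ → 29 ^ 7 = 26. Stack: [26]
LOAD_FAST a → push 32. Stack: [26, 32]
BINARY_OP * → 26 * 32 = 832. Stack: [832]
STORE_FAST u → u=832. Stack: []
LOAD_FAST b → push 29. Stack: [29]
LOAD_CONST → push 12. Stack: [29, 12]
BINARY_OP | → 29 | 12 = 29. Stack: [29]
LOAD_FAST a → push 32. Stack: [29, 32]
BINARY_OP | → 29 | 32 = 61. Stack: [61]
STORE_FAST n → n=61. Stack: []
LOAD_FAST u → push 832. Stack: [832]
LOAD_CONST → push 2. Stack: [832, 2]
BINARY_OP | → 832 | 2 = 834. Stack: [834]
STORE_FAST u → u=834. Stack: []
LOAD_FAST_LOAD_FAST a,n → push 32,61. Stack: [32, 61]
BINARY_OP // → 32 // 61 = 0. Stack: [0]
STORE_FAST u → u=0. Stack: []
LOAD_FAST_LOAD_FAST b,u → push 29,0. Stack: [29, 0]
BINARY_OP + → 29 + 0 = 29. Stack: [29]
LOAD_FAST n → push 61. Stack: [29, 61]
BINARY_OP + → 29 + 61 = 90. Stack: [90]
STORE_FAST w → w=90. Stack: []
LOAD_FAST_LOAD_FAST n,n → push 61,61. Stack: [61, 61]
BINARY_OP | → 61 | 61 = 61. Stack: [61]
STORE_FAST y → y=61. Stack: []
LOAD_FAST y → push 61. Stack: [61]
LOAD_CONST → push 4. Stack: [61, 4]
BINARY_OP >> → 61 >> 4 = 3. Stack: [3]
STORE_FAST v → v=3. Stack: []
LOAD_FAST n → push 61. Stack: [61]
RETURN_VALUE → return 61.

90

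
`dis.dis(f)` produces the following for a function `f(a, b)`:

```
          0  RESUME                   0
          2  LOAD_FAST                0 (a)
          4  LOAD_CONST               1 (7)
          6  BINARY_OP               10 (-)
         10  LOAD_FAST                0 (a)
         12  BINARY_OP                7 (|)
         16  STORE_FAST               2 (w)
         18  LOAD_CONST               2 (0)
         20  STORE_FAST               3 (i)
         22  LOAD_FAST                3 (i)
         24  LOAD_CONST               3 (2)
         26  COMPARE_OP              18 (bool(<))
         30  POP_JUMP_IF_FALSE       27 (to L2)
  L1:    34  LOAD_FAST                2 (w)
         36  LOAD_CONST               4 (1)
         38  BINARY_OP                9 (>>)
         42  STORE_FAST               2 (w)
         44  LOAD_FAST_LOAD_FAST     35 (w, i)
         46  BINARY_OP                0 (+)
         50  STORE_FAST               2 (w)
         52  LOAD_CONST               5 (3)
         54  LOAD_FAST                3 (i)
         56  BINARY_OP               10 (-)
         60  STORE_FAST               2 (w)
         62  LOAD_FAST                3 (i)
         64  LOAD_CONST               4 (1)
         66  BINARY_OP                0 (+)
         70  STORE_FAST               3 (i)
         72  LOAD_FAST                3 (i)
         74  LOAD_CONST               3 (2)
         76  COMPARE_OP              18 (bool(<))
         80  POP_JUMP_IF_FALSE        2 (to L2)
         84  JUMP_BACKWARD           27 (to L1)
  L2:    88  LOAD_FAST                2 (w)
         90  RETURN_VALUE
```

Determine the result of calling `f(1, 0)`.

2

LOAD_FAST a → push 1. Stack: [1]
LOAD_CONST → push 7. Stack: [1, 7]
BINARY_OP - → 1 - 7 = -6. Stack: [-6]
LOAD_FAST a → push 1. Stack: [-6, 1]
BINARY_OP | → -6 | 1 = -5. Stack: [-5]
STORE_FAST w → w=-5. Stack: []
LOAD_CONST → push 0. Stack: [0]
STORE_FAST i → i=0. Stack: []
LOAD_FAST i → push 0. Stack: [0]
LOAD_CONST → push 2. Stack: [0, 2]
COMPARE_OP bool(<) → 0 vs 2 = True. Stack: [True]
POP_JUMP_IF_FALSE → pop True; no jump. Stack: []
LOAD_FAST w → push -5. Stack: [-5]
LOAD_CONST → push 1. Stack: [-5, 1]
BINARY_OP >> → -5 >> 1 = -3. Stack: [-3]
STORE_FAST w → w=-3. Stack: []
LOAD_FAST_LOAD_FAST w,i → push -3,0. Stack: [-3, 0]
BINARY_OP + → -3 + 0 = -3. Stack: [-3]
STORE_FAST w → w=-3. Stack: []
LOAD_CONST → push 3. Stack: [3]
LOAD_FAST i → push 0. Stack: [3, 0]
BINARY_OP - → 3 - 0 = 3. Stack: [3]
STORE_FAST w → w=3. Stack: []
LOAD_FAST i → push 0. Stack: [0]
LOAD_CONST → push 1. Stack: [0, 1]
BINARY_OP + → 0 + 1 = 1. Stack: [1]
STORE_FAST i → i=1. Stack: []
LOAD_FAST i → push 1. Stack: [1]
LOAD_CONST → push 2. Stack: [1, 2]
COMPARE_OP bool(<) → 1 vs 2 = True. Stack: [True]
POP_JUMP_IF_FALSE → pop True; no jump. Stack: []
LOAD_FAST w → push 3. Stack: [3]
LOAD_CONST → push 1. Stack: [3, 1]
BINARY_OP >> → 3 >> 1 = 1. Stack: [1]
STORE_FAST w → w=1. Stack: []
LOAD_FAST_LOAD_FAST w,i → push 1,1. Stack: [1, 1]
BINARY_OP + → 1 + 1 = 2. Stack: [2]
STORE_FAST w → w=2. Stack: []
LOAD_CONST → push 3. Stack: [3]
LOAD_FAST i → push 1. Stack: [3, 1]
BINARY_OP - → 3 - 1 = 2. Stack: [2]
STORE_FAST w → w=2. Stack: []
LOAD_FAST i → push 1. Stack: [1]
LOAD_CONST → push 1. Stack: [1, 1]
BINARY_OP + → 1 + 1 = 2. Stack: [2]
STORE_FAST i → i=2. Stack: []
LOAD_FAST i → push 2. Stack: [2]
LOAD_CONST → push 2. Stack: [2, 2]
COMPARE_OP bool(<) → 2 vs 2 = False. Stack: [False]
POP_JUMP_IF_FALSE → pop False; jump. Stack: []
LOAD_FAST w → push 2. Stack: [2]
RETURN_VALUE → return 2.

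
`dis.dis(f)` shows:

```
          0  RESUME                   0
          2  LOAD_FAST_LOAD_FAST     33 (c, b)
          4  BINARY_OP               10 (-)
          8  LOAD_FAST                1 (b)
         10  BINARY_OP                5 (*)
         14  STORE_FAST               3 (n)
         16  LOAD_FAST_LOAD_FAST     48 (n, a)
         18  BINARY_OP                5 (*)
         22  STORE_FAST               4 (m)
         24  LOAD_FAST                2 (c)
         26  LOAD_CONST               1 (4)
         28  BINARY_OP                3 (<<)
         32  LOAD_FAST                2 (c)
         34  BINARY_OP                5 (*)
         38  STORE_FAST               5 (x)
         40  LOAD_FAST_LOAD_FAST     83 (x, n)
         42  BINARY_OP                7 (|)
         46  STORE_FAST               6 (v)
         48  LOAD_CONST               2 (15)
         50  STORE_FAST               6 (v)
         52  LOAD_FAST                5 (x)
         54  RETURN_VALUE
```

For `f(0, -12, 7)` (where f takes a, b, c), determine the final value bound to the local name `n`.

LOAD_FAST_LOAD_FAST c,b → push 7,-12. Stack: [7, -12]
BINARY_OP - → 7 - -12 = 19. Stack: [19]
LOAD_FAST b → push -12. Stack: [19, -12]
BINARY_OP * → 19 * -12 = -228. Stack: [-228]
STORE_FAST n → n=-228. Stack: []
LOAD_FAST_LOAD_FAST n,a → push -228,0. Stack: [-228, 0]
BINARY_OP * → -228 * 0 = 0. Stack: [0]
STORE_FAST m → m=0. Stack: []
LOAD_FAST c → push 7. Stack: [7]
LOAD_CONST → push 4. Stack: [7, 4]
BINARY_OP << → 7 << 4 = 112. Stack: [112]
LOAD_FAST c → push 7. Stack: [112, 7]
BINARY_OP * → 112 * 7 = 784. Stack: [784]
STORE_FAST x → x=784. Stack: []
LOAD_FAST_LOAD_FAST x,n → push 784,-228. Stack: [784, -228]
BINARY_OP | → 784 | -228 = -228. Stack: [-228]
STORE_FAST v → v=-228. Stack: []
LOAD_CONST → push 15. Stack: [15]
STORE_FAST v → v=15. Stack: []
LOAD_FAST x → push 784. Stack: [784]
RETURN_VALUE → return 784.

-228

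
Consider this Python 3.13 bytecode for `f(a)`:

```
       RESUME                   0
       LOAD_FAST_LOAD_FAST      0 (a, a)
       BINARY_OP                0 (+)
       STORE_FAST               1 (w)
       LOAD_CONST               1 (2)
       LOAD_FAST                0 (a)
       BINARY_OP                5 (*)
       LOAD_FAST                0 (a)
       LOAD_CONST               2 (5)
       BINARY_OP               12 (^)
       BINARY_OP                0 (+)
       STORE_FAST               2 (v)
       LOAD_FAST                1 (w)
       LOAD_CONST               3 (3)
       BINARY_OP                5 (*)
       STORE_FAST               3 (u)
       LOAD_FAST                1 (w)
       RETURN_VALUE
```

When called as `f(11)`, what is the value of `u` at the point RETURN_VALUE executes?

LOAD_FAST_LOAD_FAST a,a → push 11,11. Stack: [11, 11]
BINARY_OP + → 11 + 11 = 22. Stack: [22]
STORE_FAST w → w=22. Stack: []
LOAD_CONST → push 2. Stack: [2]
LOAD_FAST a → push 11. Stack: [2, 11]
BINARY_OP * → 2 * 11 = 22. Stack: [22]
LOAD_FAST a → push 11. Stack: [22, 11]
LOAD_CONST → push 5. Stack: [22, 11, 5]
BINARY_OP ^ → 11 ^ 5 = 14. Stack: [22, 14]
BINARY_OP + → 22 + 14 = 36. Stack: [36]
STORE_FAST v → v=36. Stack: []
LOAD_FAST w → push 22. Stack: [22]
LOAD_CONST → push 3. Stack: [22, 3]
BINARY_OP * → 22 * 3 = 66. Stack: [66]
STORE_FAST u → u=66. Stack: []
LOAD_FAST w → push 22. Stack: [22]
RETURN_VALUE → return 22.

66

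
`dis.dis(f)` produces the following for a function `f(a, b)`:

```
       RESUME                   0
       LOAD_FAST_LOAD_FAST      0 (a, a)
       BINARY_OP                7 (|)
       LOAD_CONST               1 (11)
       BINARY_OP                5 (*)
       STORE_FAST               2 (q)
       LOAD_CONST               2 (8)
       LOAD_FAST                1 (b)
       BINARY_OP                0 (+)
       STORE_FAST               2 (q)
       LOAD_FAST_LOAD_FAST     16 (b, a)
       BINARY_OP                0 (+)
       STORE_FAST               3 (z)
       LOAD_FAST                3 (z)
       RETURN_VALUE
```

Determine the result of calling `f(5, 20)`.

25

LOAD_FAST_LOAD_FAST a,a → push 5,5. Stack: [5, 5]
BINARY_OP | → 5 | 5 = 5. Stack: [5]
LOAD_CONST → push 11. Stack: [5, 11]
BINARY_OP * → 5 * 11 = 55. Stack: [55]
STORE_FAST q → q=55. Stack: []
LOAD_CONST → push 8. Stack: [8]
LOAD_FAST b → push 20. Stack: [8, 20]
BINARY_OP + → 8 + 20 = 28. Stack: [28]
STORE_FAST q → q=28. Stack: []
LOAD_FAST_LOAD_FAST b,a → push 20,5. Stack: [20, 5]
BINARY_OP + → 20 + 5 = 25. Stack: [25]
STORE_FAST z → z=25. Stack: []
LOAD_FAST z → push 25. Stack: [25]
RETURN_VALUE → return 25.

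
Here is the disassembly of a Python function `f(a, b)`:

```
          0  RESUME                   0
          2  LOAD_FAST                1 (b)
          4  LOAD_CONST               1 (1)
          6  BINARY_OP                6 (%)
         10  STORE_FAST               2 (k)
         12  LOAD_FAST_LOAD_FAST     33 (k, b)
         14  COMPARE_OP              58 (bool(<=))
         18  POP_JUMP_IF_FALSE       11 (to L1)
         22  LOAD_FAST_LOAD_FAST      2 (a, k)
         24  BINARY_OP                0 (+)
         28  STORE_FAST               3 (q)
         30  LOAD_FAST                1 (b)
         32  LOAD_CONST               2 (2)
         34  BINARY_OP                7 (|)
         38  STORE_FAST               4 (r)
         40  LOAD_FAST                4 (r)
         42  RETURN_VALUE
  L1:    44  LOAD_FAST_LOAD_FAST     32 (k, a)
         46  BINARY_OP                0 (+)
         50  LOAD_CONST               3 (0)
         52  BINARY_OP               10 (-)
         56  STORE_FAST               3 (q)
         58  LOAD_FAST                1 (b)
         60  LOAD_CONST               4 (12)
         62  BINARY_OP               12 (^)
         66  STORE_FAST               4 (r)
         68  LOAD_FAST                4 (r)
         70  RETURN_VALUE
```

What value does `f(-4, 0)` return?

2

LOAD_FAST b → push 0. Stack: [0]
LOAD_CONST → push 1. Stack: [0, 1]
BINARY_OP % → 0 % 1 = 0. Stack: [0]
STORE_FAST k → k=0. Stack: []
LOAD_FAST_LOAD_FAST k,b → push 0,0. Stack: [0, 0]
COMPARE_OP bool(<=) → 0 vs 0 = True. Stack: [True]
POP_JUMP_IF_FALSE → pop True; no jump. Stack: []
LOAD_FAST_LOAD_FAST a,k → push -4,0. Stack: [-4, 0]
BINARY_OP + → -4 + 0 = -4. Stack: [-4]
STORE_FAST q → q=-4. Stack: []
LOAD_FAST b → push 0. Stack: [0]
LOAD_CONST → push 2. Stack: [0, 2]
BINARY_OP | → 0 | 2 = 2. Stack: [2]
STORE_FAST r → r=2. Stack: []
LOAD_FAST r → push 2. Stack: [2]
RETURN_VALUE → return 2.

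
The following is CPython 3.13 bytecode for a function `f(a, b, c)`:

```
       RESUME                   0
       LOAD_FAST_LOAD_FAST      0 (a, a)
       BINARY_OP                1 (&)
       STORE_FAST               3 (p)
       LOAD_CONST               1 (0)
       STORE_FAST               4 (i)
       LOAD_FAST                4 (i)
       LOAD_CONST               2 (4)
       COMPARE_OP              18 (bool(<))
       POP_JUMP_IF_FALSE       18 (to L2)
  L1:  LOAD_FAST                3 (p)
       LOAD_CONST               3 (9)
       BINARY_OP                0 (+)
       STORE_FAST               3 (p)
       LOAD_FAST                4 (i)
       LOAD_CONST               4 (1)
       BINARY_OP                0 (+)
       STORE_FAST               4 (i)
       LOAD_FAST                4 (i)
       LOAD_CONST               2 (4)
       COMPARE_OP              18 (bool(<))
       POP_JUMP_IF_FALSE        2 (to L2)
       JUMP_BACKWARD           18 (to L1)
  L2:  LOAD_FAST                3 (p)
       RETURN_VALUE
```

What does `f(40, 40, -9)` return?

LOAD_FAST_LOAD_FAST a,a → push 40,40. Stack: [40, 40]
BINARY_OP & → 40 & 40 = 40. Stack: [40]
STORE_FAST p → p=40. Stack: []
LOAD_CONST → push 0. Stack: [0]
STORE_FAST i → i=0. Stack: []
LOAD_FAST i → push 0. Stack: [0]
LOAD_CONST → push 4. Stack: [0, 4]
COMPARE_OP bool(<) → 0 vs 4 = True. Stack: [True]
POP_JUMP_IF_FALSE → pop True; no jump. Stack: []
LOAD_FAST p → push 40. Stack: [40]
LOAD_CONST → push 9. Stack: [40, 9]
BINARY_OP + → 40 + 9 = 49. Stack: [49]
STORE_FAST p → p=49. Stack: []
LOAD_FAST i → push 0. Stack: [0]
LOAD_CONST → push 1. Stack: [0, 1]
BINARY_OP + → 0 + 1 = 1. Stack: [1]
STORE_FAST i → i=1. Stack: []
LOAD_FAST i → push 1. Stack: [1]
LOAD_CONST → push 4. Stack: [1, 4]
COMPARE_OP bool(<) → 1 vs 4 = True. Stack: [True]
POP_JUMP_IF_FALSE → pop True; no jump. Stack: []
LOAD_FAST p → push 49. Stack: [49]
LOAD_CONST → push 9. Stack: [49, 9]
BINARY_OP + → 49 + 9 = 58. Stack: [58]
STORE_FAST p → p=58. Stack: []
LOAD_FAST i → push 1. Stack: [1]
LOAD_CONST → push 1. Stack: [1, 1]
BINARY_OP + → 1 + 1 = 2. Stack: [2]
STORE_FAST i → i=2. Stack: []
LOAD_FAST i → push 2. Stack: [2]
LOAD_CONST → push 4. Stack: [2, 4]
COMPARE_OP bool(<) → 2 vs 4 = True. Stack: [True]
POP_JUMP_IF_FALSE → pop True; no jump. Stack: []
LOAD_FAST p → push 58. Stack: [58]
LOAD_CONST → push 9. Stack: [58, 9]
BINARY_OP + → 58 + 9 = 67. Stack: [67]
STORE_FAST p → p=67. Stack: []
LOAD_FAST i → push 2. Stack: [2]
LOAD_CONST → push 1. Stack: [2, 1]
BINARY_OP + → 2 + 1 = 3. Stack: [3]
STORE_FAST i → i=3. Stack: []
LOAD_FAST i → push 3. Stack: [3]
LOAD_CONST → push 4. Stack: [3, 4]
COMPARE_OP bool(<) → 3 vs 4 = True. Stack: [True]
POP_JUMP_IF_FALSE → pop True; no jump. Stack: []
LOAD_FAST p → push 67. Stack: [67]
LOAD_CONST → push 9. Stack: [67, 9]
BINARY_OP + → 67 + 9 = 76. Stack: [76]
STORE_FAST p → p=76. Stack: []
LOAD_FAST i → push 3. Stack: [3]
LOAD_CONST → push 1. Stack: [3, 1]
BINARY_OP + → 3 + 1 = 4. Stack: [4]
STORE_FAST i → i=4. Stack: []
LOAD_FAST i → push 4. Stack: [4]
LOAD_CONST → push 4. Stack: [4, 4]
COMPARE_OP bool(<) → 4 vs 4 = False. Stack: [False]
POP_JUMP_IF_FALSE → pop False; jump. Stack: []
LOAD_FAST p → push 76. Stack: [76]
RETURN_VALUE → return 76.

76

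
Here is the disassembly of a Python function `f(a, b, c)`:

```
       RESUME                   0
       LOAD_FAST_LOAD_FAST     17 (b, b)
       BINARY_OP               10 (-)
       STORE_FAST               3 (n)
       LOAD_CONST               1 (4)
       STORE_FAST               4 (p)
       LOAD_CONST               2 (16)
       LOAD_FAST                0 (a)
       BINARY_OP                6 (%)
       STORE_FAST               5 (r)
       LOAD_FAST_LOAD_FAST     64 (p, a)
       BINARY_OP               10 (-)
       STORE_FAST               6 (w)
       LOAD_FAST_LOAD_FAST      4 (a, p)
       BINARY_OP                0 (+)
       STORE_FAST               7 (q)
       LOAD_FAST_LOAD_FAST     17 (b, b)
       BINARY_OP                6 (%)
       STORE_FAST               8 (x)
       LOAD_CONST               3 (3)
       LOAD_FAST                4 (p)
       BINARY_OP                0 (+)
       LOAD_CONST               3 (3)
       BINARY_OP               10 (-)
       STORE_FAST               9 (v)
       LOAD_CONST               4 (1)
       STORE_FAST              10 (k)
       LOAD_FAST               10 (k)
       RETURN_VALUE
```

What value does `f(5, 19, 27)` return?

LOAD_FAST_LOAD_FAST b,b → push 19,19. Stack: [19, 19]
BINARY_OP - → 19 - 19 = 0. Stack: [0]
STORE_FAST n → n=0. Stack: []
LOAD_CONST → push 4. Stack: [4]
STORE_FAST p → p=4. Stack: []
LOAD_CONST → push 16. Stack: [16]
LOAD_FAST a → push 5. Stack: [16, 5]
BINARY_OP % → 16 % 5 = 1. Stack: [1]
STORE_FAST r → r=1. Stack: []
LOAD_FAST_LOAD_FAST p,a → push 4,5. Stack: [4, 5]
BINARY_OP - → 4 - 5 = -1. Stack: [-1]
STORE_FAST w → w=-1. Stack: []
LOAD_FAST_LOAD_FAST a,p → push 5,4. Stack: [5, 4]
BINARY_OP + → 5 + 4 = 9. Stack: [9]
STORE_FAST q → q=9. Stack: []
LOAD_FAST_LOAD_FAST b,b → push 19,19. Stack: [19, 19]
BINARY_OP % → 19 % 19 = 0. Stack: [0]
STORE_FAST x → x=0. Stack: []
LOAD_CONST → push 3. Stack: [3]
LOAD_FAST p → push 4. Stack: [3, 4]
BINARY_OP + → 3 + 4 = 7. Stack: [7]
LOAD_CONST → push 3. Stack: [7, 3]
BINARY_OP - → 7 - 3 = 4. Stack: [4]
STORE_FAST v → v=4. Stack: []
LOAD_CONST → push 1. Stack: [1]
STORE_FAST k → k=1. Stack: []
LOAD_FAST k → push 1. Stack: [1]
RETURN_VALUE → return 1.

1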